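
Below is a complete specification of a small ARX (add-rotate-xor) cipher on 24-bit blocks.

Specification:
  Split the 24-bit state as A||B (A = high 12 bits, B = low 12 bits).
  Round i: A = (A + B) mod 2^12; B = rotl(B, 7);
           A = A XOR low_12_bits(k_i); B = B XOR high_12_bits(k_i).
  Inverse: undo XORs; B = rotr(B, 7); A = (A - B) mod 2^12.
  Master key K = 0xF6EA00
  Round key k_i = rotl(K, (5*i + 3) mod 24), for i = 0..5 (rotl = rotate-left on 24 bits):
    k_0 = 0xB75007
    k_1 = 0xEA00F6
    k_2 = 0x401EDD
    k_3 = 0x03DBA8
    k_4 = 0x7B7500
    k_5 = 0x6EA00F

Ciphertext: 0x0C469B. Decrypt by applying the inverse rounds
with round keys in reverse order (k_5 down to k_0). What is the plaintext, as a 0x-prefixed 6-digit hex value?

0x76E338

s_0 = ciphertext = 0x0C469B
s_1 = InvRound(s_0, k_5) = 0x2ABE20
s_2 = InvRound(s_1, k_4) = 0x4B82F3
s_3 = InvRound(s_2, k_3) = 0x54B9C5
s_4 = InvRound(s_3, k_2) = 0x2FB89B
s_5 = InvRound(s_4, k_1) = 0xAA176C
s_6 = InvRound(s_5, k_0) = 0x76E338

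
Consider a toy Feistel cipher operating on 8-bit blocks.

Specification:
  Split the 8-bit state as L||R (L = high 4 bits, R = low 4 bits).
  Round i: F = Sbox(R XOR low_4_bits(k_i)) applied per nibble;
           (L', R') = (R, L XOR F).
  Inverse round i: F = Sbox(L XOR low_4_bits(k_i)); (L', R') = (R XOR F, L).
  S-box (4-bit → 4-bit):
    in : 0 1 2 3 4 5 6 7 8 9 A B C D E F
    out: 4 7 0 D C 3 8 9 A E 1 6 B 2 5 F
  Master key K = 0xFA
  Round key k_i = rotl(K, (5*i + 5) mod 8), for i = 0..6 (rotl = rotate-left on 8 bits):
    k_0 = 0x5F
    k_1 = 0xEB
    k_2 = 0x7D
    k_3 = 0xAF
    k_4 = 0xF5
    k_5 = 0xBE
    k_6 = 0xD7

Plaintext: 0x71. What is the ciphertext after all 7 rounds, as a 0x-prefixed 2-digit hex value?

0x58

s_0 = plaintext = 0x71
s_1 = Round(s_0, k_0) = 0x12
s_2 = Round(s_1, k_1) = 0x2F
s_3 = Round(s_2, k_2) = 0xF2
s_4 = Round(s_3, k_3) = 0x2D
s_5 = Round(s_4, k_4) = 0xD8
s_6 = Round(s_5, k_5) = 0x85
s_7 = Round(s_6, k_6) = 0x58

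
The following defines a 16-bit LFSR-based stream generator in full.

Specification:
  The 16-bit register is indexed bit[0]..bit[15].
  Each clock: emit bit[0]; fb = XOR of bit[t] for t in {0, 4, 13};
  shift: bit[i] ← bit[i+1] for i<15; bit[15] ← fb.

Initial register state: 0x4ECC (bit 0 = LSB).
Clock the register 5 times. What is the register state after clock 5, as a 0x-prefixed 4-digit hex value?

reg_0 = 0x4ECC
clock 1: out=0, reg = 0x2766
clock 2: out=0, reg = 0x93B3
clock 3: out=1, reg = 0x49D9
clock 4: out=1, reg = 0x24EC
clock 5: out=0, reg = 0x9276

0x9276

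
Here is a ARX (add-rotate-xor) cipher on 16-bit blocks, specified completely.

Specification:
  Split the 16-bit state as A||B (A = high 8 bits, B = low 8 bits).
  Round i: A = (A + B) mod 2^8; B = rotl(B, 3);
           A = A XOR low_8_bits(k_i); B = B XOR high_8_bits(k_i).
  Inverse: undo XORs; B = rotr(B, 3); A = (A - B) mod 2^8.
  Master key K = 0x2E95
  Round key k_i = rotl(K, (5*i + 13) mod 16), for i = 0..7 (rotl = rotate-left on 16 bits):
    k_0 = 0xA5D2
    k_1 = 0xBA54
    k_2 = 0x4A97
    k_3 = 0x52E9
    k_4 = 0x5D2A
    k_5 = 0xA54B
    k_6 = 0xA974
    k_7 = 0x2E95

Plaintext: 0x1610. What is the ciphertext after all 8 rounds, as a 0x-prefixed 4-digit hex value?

s_0 = plaintext = 0x1610
s_1 = Round(s_0, k_0) = 0xF425
s_2 = Round(s_1, k_1) = 0x4D93
s_3 = Round(s_2, k_2) = 0x77D6
s_4 = Round(s_3, k_3) = 0xA4E4
s_5 = Round(s_4, k_4) = 0xA27A
s_6 = Round(s_5, k_5) = 0x5776
s_7 = Round(s_6, k_6) = 0xB91A
s_8 = Round(s_7, k_7) = 0x46FE

0x46FE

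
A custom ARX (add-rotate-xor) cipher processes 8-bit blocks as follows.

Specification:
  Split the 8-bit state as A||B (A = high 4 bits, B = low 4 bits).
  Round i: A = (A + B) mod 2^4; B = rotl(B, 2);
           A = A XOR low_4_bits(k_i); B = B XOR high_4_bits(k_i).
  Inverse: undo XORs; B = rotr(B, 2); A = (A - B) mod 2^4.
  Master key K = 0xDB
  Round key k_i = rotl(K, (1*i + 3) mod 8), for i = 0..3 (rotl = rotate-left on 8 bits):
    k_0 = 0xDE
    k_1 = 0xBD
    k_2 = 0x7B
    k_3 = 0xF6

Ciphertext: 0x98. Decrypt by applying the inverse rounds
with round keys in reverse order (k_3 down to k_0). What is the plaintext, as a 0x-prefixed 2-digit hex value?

s_0 = ciphertext = 0x98
s_1 = InvRound(s_0, k_3) = 0x2D
s_2 = InvRound(s_1, k_2) = 0xFA
s_3 = InvRound(s_2, k_1) = 0xE4
s_4 = InvRound(s_3, k_0) = 0xA6

0xA6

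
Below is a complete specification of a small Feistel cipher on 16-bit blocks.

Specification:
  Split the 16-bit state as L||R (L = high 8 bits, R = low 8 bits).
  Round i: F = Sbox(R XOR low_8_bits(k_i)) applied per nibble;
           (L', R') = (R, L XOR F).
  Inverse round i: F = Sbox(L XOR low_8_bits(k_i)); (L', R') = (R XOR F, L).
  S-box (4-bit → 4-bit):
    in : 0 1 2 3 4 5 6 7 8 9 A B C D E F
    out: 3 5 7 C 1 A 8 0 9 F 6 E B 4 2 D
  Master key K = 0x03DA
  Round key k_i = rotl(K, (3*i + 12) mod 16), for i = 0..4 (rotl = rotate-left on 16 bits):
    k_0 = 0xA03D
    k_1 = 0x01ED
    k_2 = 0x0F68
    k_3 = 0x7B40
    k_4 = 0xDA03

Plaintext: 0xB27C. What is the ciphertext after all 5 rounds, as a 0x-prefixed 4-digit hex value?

s_0 = plaintext = 0xB27C
s_1 = Round(s_0, k_0) = 0x7CA7
s_2 = Round(s_1, k_1) = 0xA76A
s_3 = Round(s_2, k_2) = 0x6A90
s_4 = Round(s_3, k_3) = 0x9029
s_5 = Round(s_4, k_4) = 0x29E6

0x29E6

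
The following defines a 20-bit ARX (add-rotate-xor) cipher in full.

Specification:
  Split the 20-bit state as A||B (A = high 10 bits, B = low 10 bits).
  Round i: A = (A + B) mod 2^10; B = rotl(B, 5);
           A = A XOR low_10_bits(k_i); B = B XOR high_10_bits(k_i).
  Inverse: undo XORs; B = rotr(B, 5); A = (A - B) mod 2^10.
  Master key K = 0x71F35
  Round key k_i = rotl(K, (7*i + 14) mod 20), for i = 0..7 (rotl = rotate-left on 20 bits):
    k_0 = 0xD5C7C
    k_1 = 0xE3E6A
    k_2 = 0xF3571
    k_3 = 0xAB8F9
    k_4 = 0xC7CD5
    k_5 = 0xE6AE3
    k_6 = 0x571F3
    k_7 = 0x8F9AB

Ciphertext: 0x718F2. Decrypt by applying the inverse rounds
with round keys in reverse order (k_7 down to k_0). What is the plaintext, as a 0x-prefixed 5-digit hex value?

s_0 = ciphertext = 0x718F2
s_1 = InvRound(s_0, k_7) = 0xB5D96
s_2 = InvRound(s_1, k_6) = 0x77946
s_3 = InvRound(s_2, k_5) = 0xE9F96
s_4 = InvRound(s_3, k_4) = 0x93924
s_5 = InvRound(s_4, k_3) = 0x56D5C
s_6 = InvRound(s_5, k_2) = 0x7DA34
s_7 = InvRound(s_6, k_1) = 0x0BF6D
s_8 = InvRound(s_7, k_0) = 0x44B41

0x44B41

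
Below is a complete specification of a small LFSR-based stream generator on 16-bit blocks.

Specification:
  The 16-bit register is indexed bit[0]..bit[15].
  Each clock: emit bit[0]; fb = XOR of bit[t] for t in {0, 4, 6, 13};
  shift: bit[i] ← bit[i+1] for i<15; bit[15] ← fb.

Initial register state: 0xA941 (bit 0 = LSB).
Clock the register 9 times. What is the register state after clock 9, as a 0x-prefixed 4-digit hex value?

0xCED4

reg_0 = 0xA941
clock 1: out=1, reg = 0xD4A0
clock 2: out=0, reg = 0x6A50
clock 3: out=0, reg = 0xB528
clock 4: out=0, reg = 0xDA94
clock 5: out=0, reg = 0xED4A
clock 6: out=0, reg = 0x76A5
clock 7: out=1, reg = 0x3B52
clock 8: out=0, reg = 0x9DA9
clock 9: out=1, reg = 0xCED4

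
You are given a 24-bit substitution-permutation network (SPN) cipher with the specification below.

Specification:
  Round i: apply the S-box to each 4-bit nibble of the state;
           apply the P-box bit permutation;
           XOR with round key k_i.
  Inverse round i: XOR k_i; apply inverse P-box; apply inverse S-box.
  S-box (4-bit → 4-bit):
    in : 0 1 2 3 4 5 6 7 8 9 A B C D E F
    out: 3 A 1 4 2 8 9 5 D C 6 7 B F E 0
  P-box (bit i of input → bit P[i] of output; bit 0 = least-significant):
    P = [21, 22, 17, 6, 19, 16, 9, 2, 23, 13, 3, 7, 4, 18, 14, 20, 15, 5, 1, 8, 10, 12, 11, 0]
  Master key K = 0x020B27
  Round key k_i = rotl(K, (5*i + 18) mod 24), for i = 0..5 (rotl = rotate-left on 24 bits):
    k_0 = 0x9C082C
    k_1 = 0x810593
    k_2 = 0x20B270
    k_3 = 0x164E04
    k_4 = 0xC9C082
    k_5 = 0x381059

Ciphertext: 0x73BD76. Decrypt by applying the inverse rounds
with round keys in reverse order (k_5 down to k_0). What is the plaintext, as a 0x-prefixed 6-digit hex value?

0xA7A049

s_0 = ciphertext = 0x73BD76
s_1 = InvRound(s_0, k_5) = 0x8DFACA
s_2 = InvRound(s_1, k_4) = 0xAF4A31
s_3 = InvRound(s_2, k_3) = 0x6462C2
s_4 = InvRound(s_3, k_2) = 0x4BB5F4
s_5 = InvRound(s_4, k_1) = 0x1BF06E
s_6 = InvRound(s_5, k_0) = 0xA7A049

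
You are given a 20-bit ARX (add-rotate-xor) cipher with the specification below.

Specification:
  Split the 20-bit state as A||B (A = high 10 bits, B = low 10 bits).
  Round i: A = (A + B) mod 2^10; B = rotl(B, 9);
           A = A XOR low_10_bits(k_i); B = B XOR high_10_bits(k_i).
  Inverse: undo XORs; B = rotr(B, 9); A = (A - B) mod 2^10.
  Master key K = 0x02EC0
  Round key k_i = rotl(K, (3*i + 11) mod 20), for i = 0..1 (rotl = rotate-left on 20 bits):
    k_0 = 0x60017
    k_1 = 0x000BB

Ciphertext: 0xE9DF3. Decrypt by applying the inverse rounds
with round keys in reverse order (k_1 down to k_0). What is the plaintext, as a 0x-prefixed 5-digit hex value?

s_0 = ciphertext = 0xE9DF3
s_1 = InvRound(s_0, k_1) = 0xCDBE6
s_2 = InvRound(s_1, k_0) = 0x950CD

0x950CD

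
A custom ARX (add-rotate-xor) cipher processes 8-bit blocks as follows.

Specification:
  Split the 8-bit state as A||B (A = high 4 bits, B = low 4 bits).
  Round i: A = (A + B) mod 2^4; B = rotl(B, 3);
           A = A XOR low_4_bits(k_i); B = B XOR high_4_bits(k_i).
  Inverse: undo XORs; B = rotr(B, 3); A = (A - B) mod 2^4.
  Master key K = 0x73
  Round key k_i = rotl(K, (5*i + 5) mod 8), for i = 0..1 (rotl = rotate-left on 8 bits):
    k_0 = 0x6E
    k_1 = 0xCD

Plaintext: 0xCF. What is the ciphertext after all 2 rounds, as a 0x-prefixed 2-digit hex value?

0x30

s_0 = plaintext = 0xCF
s_1 = Round(s_0, k_0) = 0x59
s_2 = Round(s_1, k_1) = 0x30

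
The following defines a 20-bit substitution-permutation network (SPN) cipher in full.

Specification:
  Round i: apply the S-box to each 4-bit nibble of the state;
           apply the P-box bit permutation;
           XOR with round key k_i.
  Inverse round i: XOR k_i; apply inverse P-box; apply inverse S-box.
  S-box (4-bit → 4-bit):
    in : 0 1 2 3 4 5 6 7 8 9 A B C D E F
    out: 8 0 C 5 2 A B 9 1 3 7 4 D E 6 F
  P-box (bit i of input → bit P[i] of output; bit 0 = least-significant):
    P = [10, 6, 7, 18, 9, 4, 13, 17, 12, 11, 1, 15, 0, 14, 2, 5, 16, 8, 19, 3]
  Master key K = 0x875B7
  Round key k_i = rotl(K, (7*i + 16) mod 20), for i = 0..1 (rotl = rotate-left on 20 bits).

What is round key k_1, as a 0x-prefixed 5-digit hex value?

0x3ADBC

K = 0x875B7
k_0 = rotl(K, (7*0+16) mod 20) = rotl(K, 16) = 0x7875B
k_1 = rotl(K, (7*1+16) mod 20) = rotl(K, 3) = 0x3ADBC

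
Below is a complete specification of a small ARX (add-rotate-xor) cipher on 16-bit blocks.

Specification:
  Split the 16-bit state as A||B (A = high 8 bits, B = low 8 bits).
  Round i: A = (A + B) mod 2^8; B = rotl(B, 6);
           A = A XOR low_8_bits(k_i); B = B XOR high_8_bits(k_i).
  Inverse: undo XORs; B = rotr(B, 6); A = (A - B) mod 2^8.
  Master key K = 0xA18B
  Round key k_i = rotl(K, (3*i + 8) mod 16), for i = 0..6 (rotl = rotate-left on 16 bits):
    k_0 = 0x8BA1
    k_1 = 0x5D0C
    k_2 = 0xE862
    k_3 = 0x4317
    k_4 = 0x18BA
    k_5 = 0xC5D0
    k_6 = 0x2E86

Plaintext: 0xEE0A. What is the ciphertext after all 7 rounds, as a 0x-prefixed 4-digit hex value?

0x86FC

s_0 = plaintext = 0xEE0A
s_1 = Round(s_0, k_0) = 0x5909
s_2 = Round(s_1, k_1) = 0x6E1F
s_3 = Round(s_2, k_2) = 0xEF2F
s_4 = Round(s_3, k_3) = 0x0988
s_5 = Round(s_4, k_4) = 0x2B3A
s_6 = Round(s_5, k_5) = 0xB54B
s_7 = Round(s_6, k_6) = 0x86FC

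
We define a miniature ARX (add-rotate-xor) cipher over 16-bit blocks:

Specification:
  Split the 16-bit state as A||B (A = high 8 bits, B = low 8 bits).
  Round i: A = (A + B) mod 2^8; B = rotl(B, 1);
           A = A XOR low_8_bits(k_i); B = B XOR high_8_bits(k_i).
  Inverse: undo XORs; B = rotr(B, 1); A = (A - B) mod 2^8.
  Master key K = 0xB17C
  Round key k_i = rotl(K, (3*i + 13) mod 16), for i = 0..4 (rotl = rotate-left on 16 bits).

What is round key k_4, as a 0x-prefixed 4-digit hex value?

K = 0xB17C
k_0 = rotl(K, (3*0+13) mod 16) = rotl(K, 13) = 0x962F
k_1 = rotl(K, (3*1+13) mod 16) = rotl(K, 0) = 0xB17C
k_2 = rotl(K, (3*2+13) mod 16) = rotl(K, 3) = 0x8BE5
k_3 = rotl(K, (3*3+13) mod 16) = rotl(K, 6) = 0x5F2C
k_4 = rotl(K, (3*4+13) mod 16) = rotl(K, 9) = 0xF962

0xF962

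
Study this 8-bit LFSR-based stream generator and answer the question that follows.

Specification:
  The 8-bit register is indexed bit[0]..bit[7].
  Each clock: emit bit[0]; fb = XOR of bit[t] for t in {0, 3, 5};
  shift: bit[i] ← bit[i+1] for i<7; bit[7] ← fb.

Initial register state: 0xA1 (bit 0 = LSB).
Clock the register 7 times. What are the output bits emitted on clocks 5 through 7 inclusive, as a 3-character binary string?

010

reg_0 = 0xA1
clock 1: out=1, reg = 0x50
clock 2: out=0, reg = 0x28
clock 3: out=0, reg = 0x14
clock 4: out=0, reg = 0x0A
clock 5: out=0, reg = 0x85
clock 6: out=1, reg = 0xC2
clock 7: out=0, reg = 0x61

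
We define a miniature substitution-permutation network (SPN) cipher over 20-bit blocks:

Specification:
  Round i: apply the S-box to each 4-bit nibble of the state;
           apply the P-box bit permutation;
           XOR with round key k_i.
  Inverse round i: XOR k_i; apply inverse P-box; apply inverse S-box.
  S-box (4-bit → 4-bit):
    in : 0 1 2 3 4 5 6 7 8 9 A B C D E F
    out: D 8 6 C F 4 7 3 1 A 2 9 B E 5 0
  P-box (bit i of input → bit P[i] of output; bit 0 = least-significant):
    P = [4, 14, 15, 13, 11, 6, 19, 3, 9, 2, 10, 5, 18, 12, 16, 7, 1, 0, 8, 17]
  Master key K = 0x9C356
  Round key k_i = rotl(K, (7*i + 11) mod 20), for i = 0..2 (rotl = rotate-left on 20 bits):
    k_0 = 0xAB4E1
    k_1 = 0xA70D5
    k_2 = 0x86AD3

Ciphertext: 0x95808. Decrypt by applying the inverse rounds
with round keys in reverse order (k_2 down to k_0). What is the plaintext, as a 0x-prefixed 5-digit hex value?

s_0 = ciphertext = 0x95808
s_1 = InvRound(s_0, k_2) = 0x7D89B
s_2 = InvRound(s_1, k_1) = 0x8EA43
s_3 = InvRound(s_2, k_0) = 0xB908A

0xB908A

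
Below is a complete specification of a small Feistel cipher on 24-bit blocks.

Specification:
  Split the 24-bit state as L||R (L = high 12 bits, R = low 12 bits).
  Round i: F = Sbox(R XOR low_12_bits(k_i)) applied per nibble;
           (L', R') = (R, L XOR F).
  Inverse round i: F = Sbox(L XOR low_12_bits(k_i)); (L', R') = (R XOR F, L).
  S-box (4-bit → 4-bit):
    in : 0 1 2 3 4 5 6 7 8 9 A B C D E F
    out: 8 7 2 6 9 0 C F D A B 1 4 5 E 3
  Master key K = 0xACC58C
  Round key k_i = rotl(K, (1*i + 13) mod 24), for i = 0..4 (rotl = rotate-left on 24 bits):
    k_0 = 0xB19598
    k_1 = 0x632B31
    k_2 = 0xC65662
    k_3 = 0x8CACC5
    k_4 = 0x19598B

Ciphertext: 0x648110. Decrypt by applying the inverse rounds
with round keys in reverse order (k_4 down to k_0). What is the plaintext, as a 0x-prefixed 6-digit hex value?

0xE4A7F8

s_0 = ciphertext = 0x648110
s_1 = InvRound(s_0, k_4) = 0x256648
s_2 = InvRound(s_1, k_3) = 0x8EE256
s_3 = InvRound(s_2, k_2) = 0xC828EE
s_4 = InvRound(s_3, k_1) = 0x7F8C82
s_5 = InvRound(s_4, k_0) = 0xE4A7F8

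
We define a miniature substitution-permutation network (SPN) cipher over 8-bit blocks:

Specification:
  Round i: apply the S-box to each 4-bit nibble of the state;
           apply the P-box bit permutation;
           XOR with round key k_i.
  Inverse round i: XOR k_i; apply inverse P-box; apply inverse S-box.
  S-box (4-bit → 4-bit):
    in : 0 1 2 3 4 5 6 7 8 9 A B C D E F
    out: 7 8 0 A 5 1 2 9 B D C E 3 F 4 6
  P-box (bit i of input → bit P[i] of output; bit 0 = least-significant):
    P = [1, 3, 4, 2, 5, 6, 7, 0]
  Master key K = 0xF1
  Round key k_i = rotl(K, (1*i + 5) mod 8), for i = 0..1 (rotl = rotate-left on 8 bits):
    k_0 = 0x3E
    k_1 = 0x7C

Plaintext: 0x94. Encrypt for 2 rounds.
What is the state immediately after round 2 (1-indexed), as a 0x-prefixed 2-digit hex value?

0x03

s_0 = plaintext = 0x94
s_1 = Round(s_0, k_0) = 0x8D
s_2 = Round(s_1, k_1) = 0x03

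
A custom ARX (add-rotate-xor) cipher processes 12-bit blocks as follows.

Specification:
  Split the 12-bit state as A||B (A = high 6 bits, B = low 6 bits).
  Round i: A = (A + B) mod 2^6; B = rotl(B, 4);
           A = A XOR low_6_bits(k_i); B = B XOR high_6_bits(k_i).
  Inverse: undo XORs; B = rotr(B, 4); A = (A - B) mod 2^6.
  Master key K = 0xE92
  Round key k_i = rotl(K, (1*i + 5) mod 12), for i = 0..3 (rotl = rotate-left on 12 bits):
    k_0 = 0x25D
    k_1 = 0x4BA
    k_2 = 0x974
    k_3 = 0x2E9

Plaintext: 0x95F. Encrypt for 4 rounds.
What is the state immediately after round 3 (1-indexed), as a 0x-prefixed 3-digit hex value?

0x7BA

s_0 = plaintext = 0x95F
s_1 = Round(s_0, k_0) = 0x67E
s_2 = Round(s_1, k_1) = 0xB7D
s_3 = Round(s_2, k_2) = 0x7BA
s_4 = Round(s_3, k_3) = 0xC65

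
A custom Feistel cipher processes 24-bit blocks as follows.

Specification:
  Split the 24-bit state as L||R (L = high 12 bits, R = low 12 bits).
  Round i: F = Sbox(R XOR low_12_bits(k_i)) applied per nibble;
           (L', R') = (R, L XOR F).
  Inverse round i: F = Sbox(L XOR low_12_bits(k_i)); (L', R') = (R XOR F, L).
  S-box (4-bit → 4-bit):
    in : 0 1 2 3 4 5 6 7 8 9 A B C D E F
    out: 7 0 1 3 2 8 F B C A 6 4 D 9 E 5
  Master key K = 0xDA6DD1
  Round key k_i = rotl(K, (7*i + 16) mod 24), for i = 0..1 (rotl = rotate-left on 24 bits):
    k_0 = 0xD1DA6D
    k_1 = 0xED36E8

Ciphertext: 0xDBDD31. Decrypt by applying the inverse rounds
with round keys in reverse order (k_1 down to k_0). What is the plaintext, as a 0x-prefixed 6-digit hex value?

s_0 = ciphertext = 0xDBDD31
s_1 = InvRound(s_0, k_1) = 0x9B9DBD
s_2 = InvRound(s_1, k_0) = 0xE2F9B9

0xE2F9B9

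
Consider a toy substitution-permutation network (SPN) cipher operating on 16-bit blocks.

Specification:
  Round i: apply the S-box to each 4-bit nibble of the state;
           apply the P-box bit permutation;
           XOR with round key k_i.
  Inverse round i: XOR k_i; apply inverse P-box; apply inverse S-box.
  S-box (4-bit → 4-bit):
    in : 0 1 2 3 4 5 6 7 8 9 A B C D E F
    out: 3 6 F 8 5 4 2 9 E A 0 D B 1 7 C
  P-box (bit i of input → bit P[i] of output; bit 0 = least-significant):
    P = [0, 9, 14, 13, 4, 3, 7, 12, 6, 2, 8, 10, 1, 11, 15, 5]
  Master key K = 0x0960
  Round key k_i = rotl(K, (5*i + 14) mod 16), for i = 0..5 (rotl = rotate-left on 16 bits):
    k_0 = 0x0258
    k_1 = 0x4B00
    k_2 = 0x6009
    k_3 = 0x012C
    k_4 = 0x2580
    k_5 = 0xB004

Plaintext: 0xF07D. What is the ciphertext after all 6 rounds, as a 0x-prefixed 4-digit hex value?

s_0 = plaintext = 0xF07D
s_1 = Round(s_0, k_0) = 0x922D
s_2 = Round(s_1, k_1) = 0x56FD
s_3 = Round(s_2, k_2) = 0xF08C
s_4 = Round(s_3, k_3) = 0xB3C1
s_5 = Round(s_4, k_4) = 0xF3BA
s_6 = Round(s_5, k_5) = 0x24B4

0x24B4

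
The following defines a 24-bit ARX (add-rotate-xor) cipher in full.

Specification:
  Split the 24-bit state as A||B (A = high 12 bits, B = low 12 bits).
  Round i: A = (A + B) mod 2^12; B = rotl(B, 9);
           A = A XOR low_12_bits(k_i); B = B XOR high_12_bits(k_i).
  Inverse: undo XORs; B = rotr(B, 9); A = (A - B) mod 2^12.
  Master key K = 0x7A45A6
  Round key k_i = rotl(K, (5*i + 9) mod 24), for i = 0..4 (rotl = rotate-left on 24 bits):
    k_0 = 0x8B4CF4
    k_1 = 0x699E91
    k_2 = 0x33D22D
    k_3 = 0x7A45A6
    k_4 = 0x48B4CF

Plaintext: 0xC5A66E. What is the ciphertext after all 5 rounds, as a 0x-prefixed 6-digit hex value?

0x80C381

s_0 = plaintext = 0xC5A66E
s_1 = Round(s_0, k_0) = 0xE3C479
s_2 = Round(s_1, k_1) = 0xC24416
s_3 = Round(s_2, k_2) = 0x217FBF
s_4 = Round(s_3, k_3) = 0x470853
s_5 = Round(s_4, k_4) = 0x80C381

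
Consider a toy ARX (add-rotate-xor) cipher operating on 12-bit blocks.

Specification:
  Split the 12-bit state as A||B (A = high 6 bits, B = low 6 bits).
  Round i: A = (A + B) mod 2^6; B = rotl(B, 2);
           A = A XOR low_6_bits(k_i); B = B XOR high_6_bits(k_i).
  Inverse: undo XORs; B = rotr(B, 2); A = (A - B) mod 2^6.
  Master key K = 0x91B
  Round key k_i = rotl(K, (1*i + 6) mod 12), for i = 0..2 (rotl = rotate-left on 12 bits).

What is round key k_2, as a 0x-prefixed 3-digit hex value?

0xB91

K = 0x91B
k_0 = rotl(K, (1*0+6) mod 12) = rotl(K, 6) = 0x6E4
k_1 = rotl(K, (1*1+6) mod 12) = rotl(K, 7) = 0xDC8
k_2 = rotl(K, (1*2+6) mod 12) = rotl(K, 8) = 0xB91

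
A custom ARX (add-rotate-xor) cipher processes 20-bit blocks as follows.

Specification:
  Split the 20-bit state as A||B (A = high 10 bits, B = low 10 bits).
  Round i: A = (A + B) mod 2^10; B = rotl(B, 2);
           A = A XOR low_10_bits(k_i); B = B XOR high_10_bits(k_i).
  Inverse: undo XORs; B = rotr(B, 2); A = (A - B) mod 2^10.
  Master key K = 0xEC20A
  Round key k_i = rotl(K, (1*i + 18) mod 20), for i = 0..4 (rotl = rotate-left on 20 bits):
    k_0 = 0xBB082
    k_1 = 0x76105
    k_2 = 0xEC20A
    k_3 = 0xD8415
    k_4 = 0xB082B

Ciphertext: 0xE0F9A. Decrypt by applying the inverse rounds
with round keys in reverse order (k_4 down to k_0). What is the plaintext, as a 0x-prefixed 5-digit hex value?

s_0 = ciphertext = 0xE0F9A
s_1 = InvRound(s_0, k_4) = 0xD4856
s_2 = InvRound(s_1, k_3) = 0xDEBCD
s_3 = InvRound(s_2, k_2) = 0x1451F
s_4 = InvRound(s_3, k_1) = 0x88F31
s_5 = InvRound(s_4, k_0) = 0x4A977

0x4A977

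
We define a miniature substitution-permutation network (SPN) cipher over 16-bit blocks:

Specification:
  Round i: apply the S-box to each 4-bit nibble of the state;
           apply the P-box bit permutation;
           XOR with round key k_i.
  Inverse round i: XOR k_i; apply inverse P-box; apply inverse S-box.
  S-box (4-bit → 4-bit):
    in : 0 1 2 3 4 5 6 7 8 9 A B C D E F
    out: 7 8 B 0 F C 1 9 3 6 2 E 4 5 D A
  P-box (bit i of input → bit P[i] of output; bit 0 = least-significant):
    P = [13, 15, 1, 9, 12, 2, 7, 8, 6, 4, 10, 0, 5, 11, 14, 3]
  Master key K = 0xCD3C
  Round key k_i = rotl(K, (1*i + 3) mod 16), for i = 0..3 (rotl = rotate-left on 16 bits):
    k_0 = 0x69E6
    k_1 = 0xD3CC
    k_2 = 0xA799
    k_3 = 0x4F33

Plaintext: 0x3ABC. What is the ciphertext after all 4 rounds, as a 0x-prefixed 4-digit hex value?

0x7140

s_0 = plaintext = 0x3ABC
s_1 = Round(s_0, k_0) = 0x6870
s_2 = Round(s_1, k_1) = 0x62BE
s_3 = Round(s_2, k_2) = 0x846E
s_4 = Round(s_3, k_3) = 0x7140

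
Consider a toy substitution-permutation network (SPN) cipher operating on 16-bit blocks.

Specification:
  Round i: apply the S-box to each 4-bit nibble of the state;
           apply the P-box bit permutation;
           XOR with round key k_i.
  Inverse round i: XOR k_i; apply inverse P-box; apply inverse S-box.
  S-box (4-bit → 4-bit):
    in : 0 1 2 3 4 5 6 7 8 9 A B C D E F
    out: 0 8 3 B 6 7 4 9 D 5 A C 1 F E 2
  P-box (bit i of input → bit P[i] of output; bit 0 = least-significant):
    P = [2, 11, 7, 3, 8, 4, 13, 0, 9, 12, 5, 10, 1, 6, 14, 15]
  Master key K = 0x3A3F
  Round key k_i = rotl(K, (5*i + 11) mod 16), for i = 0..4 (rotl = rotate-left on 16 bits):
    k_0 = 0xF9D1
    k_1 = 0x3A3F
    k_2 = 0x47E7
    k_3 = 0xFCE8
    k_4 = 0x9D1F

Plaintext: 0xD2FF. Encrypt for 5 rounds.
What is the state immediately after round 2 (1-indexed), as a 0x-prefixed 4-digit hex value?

0x0570

s_0 = plaintext = 0xD2FF
s_1 = Round(s_0, k_0) = 0x2383
s_2 = Round(s_1, k_1) = 0x0570
s_3 = Round(s_2, k_2) = 0x54C6
s_4 = Round(s_3, k_3) = 0xAD0A
s_5 = Round(s_4, k_4) = 0x0377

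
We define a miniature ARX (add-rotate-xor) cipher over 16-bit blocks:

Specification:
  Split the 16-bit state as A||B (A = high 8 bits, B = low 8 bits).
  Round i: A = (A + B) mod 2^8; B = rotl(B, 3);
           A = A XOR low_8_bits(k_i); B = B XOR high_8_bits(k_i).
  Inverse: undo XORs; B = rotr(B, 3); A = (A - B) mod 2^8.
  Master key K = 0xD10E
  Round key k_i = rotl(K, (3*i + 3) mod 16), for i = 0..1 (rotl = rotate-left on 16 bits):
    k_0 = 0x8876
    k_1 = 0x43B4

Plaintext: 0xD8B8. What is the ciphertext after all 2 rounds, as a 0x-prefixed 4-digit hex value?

0x8729

s_0 = plaintext = 0xD8B8
s_1 = Round(s_0, k_0) = 0xE64D
s_2 = Round(s_1, k_1) = 0x8729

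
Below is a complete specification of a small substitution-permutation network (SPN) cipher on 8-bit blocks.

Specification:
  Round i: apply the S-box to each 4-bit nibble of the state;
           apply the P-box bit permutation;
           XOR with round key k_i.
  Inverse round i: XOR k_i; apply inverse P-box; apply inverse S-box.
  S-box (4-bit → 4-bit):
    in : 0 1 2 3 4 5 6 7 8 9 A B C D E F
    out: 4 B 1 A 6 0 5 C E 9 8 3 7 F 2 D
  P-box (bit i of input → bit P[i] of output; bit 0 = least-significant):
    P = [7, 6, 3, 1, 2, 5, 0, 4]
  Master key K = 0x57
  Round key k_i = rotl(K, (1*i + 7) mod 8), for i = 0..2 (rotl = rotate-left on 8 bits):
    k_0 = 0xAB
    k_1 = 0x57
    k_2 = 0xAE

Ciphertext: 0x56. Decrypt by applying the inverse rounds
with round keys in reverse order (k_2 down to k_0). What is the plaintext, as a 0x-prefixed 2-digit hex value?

s_0 = ciphertext = 0x56
s_1 = InvRound(s_0, k_2) = 0x3C
s_2 = InvRound(s_1, k_1) = 0x48
s_3 = InvRound(s_2, k_0) = 0x41

0x41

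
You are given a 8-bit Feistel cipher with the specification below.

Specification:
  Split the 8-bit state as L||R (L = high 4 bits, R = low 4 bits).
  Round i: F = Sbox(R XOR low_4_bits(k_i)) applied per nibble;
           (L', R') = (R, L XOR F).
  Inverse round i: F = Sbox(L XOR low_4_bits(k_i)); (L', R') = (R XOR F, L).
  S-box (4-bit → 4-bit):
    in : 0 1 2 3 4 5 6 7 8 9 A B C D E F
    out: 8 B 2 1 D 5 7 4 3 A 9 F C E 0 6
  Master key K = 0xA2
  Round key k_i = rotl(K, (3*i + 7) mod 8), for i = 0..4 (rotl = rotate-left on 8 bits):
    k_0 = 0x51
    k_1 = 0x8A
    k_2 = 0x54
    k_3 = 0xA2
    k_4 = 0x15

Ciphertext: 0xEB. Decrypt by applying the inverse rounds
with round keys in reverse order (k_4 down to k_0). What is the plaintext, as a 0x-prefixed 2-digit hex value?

s_0 = ciphertext = 0xEB
s_1 = InvRound(s_0, k_4) = 0x4E
s_2 = InvRound(s_1, k_3) = 0x94
s_3 = InvRound(s_2, k_2) = 0xA9
s_4 = InvRound(s_3, k_1) = 0x1A
s_5 = InvRound(s_4, k_0) = 0x21

0x21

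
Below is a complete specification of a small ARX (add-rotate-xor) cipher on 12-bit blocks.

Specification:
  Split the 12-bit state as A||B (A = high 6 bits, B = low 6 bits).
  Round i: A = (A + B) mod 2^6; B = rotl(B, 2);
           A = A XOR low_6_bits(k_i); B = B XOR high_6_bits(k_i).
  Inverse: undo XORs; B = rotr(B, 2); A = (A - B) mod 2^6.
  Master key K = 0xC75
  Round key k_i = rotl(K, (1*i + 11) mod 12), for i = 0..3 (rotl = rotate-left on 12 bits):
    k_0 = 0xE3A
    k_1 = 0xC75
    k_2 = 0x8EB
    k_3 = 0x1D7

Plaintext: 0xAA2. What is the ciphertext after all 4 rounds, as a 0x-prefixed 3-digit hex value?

s_0 = plaintext = 0xAA2
s_1 = Round(s_0, k_0) = 0xDB2
s_2 = Round(s_1, k_1) = 0x77A
s_3 = Round(s_2, k_2) = 0xF08
s_4 = Round(s_3, k_3) = 0x4E7

0x4E7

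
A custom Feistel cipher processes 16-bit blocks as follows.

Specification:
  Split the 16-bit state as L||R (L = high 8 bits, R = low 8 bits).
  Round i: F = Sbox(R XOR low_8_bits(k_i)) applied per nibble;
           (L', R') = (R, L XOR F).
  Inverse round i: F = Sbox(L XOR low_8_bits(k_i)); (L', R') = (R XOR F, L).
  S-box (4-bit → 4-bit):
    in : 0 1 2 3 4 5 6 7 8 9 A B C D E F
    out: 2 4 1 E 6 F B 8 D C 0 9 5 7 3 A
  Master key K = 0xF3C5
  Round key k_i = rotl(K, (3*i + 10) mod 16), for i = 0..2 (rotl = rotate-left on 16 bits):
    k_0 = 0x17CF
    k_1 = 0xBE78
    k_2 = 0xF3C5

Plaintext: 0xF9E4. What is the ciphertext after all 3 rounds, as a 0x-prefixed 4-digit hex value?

s_0 = plaintext = 0xF9E4
s_1 = Round(s_0, k_0) = 0xE4E0
s_2 = Round(s_1, k_1) = 0xE029
s_3 = Round(s_2, k_2) = 0x29D5

0x29D5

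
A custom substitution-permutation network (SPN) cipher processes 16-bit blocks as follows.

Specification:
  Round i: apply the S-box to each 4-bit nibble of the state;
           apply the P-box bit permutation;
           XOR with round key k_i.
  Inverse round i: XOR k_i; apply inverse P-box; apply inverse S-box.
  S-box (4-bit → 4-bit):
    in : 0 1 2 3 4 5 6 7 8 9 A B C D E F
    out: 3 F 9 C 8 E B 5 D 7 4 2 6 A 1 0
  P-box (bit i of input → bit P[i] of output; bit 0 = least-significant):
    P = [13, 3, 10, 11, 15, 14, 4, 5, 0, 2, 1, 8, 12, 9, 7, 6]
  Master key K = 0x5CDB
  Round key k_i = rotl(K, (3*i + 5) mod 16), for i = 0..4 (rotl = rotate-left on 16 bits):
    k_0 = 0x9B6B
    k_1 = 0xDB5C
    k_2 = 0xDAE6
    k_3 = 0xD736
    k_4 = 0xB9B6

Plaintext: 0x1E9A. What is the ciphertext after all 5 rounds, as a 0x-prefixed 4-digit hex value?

s_0 = plaintext = 0x1E9A
s_1 = Round(s_0, k_0) = 0x4DBA
s_2 = Round(s_1, k_1) = 0x9E18
s_3 = Round(s_2, k_2) = 0x2457
s_4 = Round(s_3, k_3) = 0xA246
s_5 = Round(s_4, k_4) = 0x901F

0x901F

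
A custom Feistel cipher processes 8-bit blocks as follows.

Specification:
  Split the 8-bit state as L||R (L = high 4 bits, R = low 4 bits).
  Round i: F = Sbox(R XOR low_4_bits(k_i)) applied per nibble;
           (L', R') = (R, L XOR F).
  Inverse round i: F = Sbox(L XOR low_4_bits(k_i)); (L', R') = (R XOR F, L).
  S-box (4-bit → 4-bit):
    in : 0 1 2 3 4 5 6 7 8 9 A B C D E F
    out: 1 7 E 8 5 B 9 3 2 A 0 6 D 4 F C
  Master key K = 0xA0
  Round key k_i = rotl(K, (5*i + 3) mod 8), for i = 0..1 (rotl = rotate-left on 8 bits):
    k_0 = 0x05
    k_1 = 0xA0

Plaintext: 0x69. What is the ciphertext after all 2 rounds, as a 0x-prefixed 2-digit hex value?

s_0 = plaintext = 0x69
s_1 = Round(s_0, k_0) = 0x9B
s_2 = Round(s_1, k_1) = 0xBF

0xBF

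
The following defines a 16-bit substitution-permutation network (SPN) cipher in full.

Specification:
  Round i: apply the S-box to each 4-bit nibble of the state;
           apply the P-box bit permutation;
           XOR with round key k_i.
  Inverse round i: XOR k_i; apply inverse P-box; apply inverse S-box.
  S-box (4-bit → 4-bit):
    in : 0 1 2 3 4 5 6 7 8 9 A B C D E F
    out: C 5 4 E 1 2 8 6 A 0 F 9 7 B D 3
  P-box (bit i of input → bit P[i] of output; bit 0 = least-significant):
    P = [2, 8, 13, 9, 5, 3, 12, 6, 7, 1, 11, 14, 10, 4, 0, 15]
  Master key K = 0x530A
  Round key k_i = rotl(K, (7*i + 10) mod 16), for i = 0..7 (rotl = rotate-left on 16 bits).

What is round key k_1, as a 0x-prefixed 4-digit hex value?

K = 0x530A
k_0 = rotl(K, (7*0+10) mod 16) = rotl(K, 10) = 0x294C
k_1 = rotl(K, (7*1+10) mod 16) = rotl(K, 1) = 0xA614

0xA614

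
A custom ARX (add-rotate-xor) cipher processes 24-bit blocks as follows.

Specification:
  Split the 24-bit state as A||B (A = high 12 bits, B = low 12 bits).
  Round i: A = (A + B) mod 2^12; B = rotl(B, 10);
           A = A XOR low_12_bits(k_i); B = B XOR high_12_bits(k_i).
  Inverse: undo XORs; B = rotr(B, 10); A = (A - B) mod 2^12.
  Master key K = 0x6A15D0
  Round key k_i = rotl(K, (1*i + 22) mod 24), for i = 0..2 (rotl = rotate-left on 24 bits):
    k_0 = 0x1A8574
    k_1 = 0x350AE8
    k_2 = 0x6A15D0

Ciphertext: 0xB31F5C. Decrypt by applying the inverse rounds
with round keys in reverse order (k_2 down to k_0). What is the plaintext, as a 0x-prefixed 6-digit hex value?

s_0 = ciphertext = 0xB31F5C
s_1 = InvRound(s_0, k_2) = 0x6EB7F6
s_2 = InvRound(s_1, k_1) = 0x96A299
s_3 = InvRound(s_2, k_0) = 0xF5ACC4

0xF5ACC4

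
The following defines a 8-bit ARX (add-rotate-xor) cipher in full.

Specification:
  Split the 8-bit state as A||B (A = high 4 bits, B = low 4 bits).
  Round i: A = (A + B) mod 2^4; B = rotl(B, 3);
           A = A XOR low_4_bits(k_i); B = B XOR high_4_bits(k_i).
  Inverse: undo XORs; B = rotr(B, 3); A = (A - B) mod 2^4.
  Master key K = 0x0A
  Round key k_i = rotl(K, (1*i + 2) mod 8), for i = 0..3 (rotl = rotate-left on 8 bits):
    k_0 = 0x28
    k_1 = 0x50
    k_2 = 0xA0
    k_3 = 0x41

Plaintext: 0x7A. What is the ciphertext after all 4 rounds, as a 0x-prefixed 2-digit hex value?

0xAA

s_0 = plaintext = 0x7A
s_1 = Round(s_0, k_0) = 0x97
s_2 = Round(s_1, k_1) = 0x0E
s_3 = Round(s_2, k_2) = 0xED
s_4 = Round(s_3, k_3) = 0xAA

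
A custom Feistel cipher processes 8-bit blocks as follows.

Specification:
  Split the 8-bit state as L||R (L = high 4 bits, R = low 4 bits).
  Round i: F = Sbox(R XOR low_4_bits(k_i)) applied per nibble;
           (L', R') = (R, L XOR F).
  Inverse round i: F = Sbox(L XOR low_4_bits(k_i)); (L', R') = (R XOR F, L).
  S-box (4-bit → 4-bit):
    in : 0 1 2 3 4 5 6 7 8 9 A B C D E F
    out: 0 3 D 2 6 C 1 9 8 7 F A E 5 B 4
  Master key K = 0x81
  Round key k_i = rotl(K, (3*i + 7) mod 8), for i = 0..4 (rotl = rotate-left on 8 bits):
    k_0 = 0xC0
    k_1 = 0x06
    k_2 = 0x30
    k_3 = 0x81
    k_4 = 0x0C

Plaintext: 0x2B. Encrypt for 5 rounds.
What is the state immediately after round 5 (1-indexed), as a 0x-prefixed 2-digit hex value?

0x72

s_0 = plaintext = 0x2B
s_1 = Round(s_0, k_0) = 0xB8
s_2 = Round(s_1, k_1) = 0x80
s_3 = Round(s_2, k_2) = 0x08
s_4 = Round(s_3, k_3) = 0x87
s_5 = Round(s_4, k_4) = 0x72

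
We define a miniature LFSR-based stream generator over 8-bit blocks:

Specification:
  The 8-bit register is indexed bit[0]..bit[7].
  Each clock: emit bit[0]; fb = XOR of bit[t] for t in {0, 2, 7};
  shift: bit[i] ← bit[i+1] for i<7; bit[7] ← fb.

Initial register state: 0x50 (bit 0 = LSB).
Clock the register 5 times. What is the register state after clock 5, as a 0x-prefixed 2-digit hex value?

reg_0 = 0x50
clock 1: out=0, reg = 0x28
clock 2: out=0, reg = 0x14
clock 3: out=0, reg = 0x8A
clock 4: out=0, reg = 0xC5
clock 5: out=1, reg = 0xE2

0xE2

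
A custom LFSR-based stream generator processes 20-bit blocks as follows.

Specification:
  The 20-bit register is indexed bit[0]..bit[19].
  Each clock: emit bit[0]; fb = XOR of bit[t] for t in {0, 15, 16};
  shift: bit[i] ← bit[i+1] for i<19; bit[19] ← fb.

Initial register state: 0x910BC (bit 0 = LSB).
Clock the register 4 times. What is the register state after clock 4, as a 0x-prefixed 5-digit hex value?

0x7910B

reg_0 = 0x910BC
clock 1: out=0, reg = 0xC885E
clock 2: out=0, reg = 0xE442F
clock 3: out=1, reg = 0xF2217
clock 4: out=1, reg = 0x7910B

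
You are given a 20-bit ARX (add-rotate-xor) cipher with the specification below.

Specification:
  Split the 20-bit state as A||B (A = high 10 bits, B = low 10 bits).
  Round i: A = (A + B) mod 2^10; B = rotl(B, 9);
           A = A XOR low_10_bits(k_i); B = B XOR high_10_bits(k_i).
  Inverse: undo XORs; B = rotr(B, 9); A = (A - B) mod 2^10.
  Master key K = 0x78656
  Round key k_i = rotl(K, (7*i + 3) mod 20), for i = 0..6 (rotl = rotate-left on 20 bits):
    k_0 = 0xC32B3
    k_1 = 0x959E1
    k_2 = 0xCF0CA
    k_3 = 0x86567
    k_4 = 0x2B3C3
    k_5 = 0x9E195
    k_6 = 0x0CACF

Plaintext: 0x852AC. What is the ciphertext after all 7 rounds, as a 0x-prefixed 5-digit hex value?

0xA8DAE

s_0 = plaintext = 0x852AC
s_1 = Round(s_0, k_0) = 0x9CE5A
s_2 = Round(s_1, k_1) = 0x4B37B
s_3 = Round(s_2, k_2) = 0x1B481
s_4 = Round(s_3, k_3) = 0x62459
s_5 = Round(s_4, k_4) = 0x88680
s_6 = Round(s_5, k_5) = 0x4D338
s_7 = Round(s_6, k_6) = 0xA8DAE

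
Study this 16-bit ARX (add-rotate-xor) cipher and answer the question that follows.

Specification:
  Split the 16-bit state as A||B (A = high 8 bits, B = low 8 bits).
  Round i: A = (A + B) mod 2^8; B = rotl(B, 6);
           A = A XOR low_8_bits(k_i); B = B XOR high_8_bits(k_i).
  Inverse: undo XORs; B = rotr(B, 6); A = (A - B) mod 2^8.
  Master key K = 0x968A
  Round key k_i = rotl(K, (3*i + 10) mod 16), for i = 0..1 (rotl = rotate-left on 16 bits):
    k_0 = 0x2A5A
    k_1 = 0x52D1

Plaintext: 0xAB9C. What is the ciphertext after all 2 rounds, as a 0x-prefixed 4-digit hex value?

s_0 = plaintext = 0xAB9C
s_1 = Round(s_0, k_0) = 0x1D0D
s_2 = Round(s_1, k_1) = 0xFB11

0xFB11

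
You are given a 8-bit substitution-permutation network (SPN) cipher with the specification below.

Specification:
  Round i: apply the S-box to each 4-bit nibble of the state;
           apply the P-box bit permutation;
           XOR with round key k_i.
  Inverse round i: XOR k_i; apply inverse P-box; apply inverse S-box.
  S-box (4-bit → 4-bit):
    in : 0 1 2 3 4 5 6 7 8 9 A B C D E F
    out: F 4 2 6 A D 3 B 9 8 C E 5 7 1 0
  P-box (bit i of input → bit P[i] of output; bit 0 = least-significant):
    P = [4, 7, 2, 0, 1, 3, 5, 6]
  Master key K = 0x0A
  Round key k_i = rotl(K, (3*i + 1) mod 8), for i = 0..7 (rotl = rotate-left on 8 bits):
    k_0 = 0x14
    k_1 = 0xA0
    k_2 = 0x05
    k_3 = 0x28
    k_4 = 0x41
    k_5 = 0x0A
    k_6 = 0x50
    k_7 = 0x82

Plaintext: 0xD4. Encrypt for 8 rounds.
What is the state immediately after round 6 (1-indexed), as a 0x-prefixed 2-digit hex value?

0xCB

s_0 = plaintext = 0xD4
s_1 = Round(s_0, k_0) = 0xBF
s_2 = Round(s_1, k_1) = 0xC8
s_3 = Round(s_2, k_2) = 0x36
s_4 = Round(s_3, k_3) = 0x90
s_5 = Round(s_4, k_4) = 0x94
s_6 = Round(s_5, k_5) = 0xCB
s_7 = Round(s_6, k_6) = 0xF7
s_8 = Round(s_7, k_7) = 0x13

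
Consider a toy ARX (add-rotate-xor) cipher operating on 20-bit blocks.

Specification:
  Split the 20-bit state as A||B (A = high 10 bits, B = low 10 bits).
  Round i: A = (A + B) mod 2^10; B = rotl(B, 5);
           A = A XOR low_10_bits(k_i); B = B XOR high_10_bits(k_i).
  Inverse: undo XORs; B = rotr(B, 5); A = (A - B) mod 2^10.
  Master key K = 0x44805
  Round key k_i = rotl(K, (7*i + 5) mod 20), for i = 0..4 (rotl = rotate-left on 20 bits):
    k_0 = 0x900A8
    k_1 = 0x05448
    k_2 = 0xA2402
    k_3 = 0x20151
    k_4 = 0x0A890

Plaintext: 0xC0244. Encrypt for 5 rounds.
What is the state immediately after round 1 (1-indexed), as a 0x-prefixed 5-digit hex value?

s_0 = plaintext = 0xC0244
s_1 = Round(s_0, k_0) = 0x7B2D2
s_2 = Round(s_1, k_1) = 0x3DA43
s_3 = Round(s_2, k_2) = 0xCEEFB
s_4 = Round(s_3, k_3) = 0xD9FF7
s_5 = Round(s_4, k_4) = 0xF3AD5

0x7B2D2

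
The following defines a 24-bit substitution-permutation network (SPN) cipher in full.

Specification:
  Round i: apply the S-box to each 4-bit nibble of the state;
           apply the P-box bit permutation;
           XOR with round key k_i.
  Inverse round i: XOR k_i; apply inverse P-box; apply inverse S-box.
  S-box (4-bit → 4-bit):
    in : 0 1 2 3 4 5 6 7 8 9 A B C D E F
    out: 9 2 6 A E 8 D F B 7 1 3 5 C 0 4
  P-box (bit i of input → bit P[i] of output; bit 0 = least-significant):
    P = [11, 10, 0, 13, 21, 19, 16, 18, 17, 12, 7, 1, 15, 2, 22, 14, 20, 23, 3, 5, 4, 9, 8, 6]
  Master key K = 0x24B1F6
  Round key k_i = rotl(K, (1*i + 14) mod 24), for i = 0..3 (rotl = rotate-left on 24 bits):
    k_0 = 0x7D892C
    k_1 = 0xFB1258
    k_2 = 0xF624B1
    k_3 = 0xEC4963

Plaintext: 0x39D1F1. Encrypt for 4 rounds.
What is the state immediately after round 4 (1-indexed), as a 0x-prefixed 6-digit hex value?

0xC976D2

s_0 = plaintext = 0x39D1F1
s_1 = Round(s_0, k_0) = 0xACDF64
s_2 = Round(s_1, k_1) = 0x8E76C1
s_3 = Round(s_2, k_2) = 0x95E267
s_4 = Round(s_3, k_3) = 0xC976D2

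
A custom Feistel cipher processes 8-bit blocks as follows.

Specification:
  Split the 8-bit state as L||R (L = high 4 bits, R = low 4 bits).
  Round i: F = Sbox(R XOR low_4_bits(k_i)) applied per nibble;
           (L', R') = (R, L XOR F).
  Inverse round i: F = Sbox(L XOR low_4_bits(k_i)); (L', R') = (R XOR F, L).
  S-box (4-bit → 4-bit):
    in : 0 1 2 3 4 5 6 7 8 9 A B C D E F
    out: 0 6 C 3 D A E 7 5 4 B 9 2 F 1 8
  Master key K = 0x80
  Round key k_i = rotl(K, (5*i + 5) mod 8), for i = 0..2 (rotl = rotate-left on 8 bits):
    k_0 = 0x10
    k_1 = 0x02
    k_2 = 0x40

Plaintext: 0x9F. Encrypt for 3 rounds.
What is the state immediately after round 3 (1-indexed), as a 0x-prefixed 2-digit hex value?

0xC3

s_0 = plaintext = 0x9F
s_1 = Round(s_0, k_0) = 0xF1
s_2 = Round(s_1, k_1) = 0x1C
s_3 = Round(s_2, k_2) = 0xC3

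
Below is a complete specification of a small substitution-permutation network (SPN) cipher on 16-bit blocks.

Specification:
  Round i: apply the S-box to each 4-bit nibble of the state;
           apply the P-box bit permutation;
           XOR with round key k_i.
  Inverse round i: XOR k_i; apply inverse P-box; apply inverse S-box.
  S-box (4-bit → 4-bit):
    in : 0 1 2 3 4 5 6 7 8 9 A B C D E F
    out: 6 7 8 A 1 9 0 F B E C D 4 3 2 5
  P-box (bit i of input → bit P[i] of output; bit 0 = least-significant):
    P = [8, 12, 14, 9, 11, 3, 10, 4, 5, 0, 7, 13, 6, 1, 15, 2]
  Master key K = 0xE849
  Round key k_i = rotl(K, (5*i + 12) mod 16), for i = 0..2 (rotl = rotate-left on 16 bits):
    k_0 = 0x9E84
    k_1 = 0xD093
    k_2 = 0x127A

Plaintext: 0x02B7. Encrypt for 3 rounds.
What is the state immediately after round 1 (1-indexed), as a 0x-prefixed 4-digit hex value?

0x6196

s_0 = plaintext = 0x02B7
s_1 = Round(s_0, k_0) = 0x6196
s_2 = Round(s_1, k_1) = 0xD42A
s_3 = Round(s_2, k_2) = 0x5008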